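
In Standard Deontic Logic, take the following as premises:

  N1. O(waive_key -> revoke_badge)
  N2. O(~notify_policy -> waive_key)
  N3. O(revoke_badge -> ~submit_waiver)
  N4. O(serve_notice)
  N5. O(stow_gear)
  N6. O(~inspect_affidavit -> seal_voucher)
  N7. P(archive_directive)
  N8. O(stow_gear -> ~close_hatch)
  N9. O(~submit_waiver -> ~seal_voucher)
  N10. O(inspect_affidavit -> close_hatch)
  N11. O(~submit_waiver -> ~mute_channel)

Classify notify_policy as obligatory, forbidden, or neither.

Premise 5 states O(stow_gear) outright.
Applying K to premise 8 (O(stow_gear -> ~close_hatch)) and O(stow_gear) yields O(~close_hatch).
Premise 10, O(inspect_affidavit -> close_hatch), contraposes to O(~close_hatch -> ~inspect_affidavit); with O(~close_hatch) we get O(~inspect_affidavit).
Applying K to premise 6 (O(~inspect_affidavit -> seal_voucher)) and O(~inspect_affidavit) yields O(seal_voucher).
The contrapositive of premise 9 (O(~submit_waiver -> ~seal_voucher)) is O(seal_voucher -> submit_waiver), and O(seal_voucher) is already established, so O(submit_waiver).
Premise 3, O(revoke_badge -> ~submit_waiver), contraposes to O(submit_waiver -> ~revoke_badge); with O(submit_waiver) we get O(~revoke_badge).
Premise 1 is O(waive_key -> revoke_badge); contrapositively O(~revoke_badge -> ~waive_key). Since O(~revoke_badge) holds, K gives O(~waive_key).
Premise 2, O(~notify_policy -> waive_key), contraposes to O(~waive_key -> notify_policy); with O(~waive_key) we get O(notify_policy).
Premises 4, 7, 11 do not contribute to this derivation.
Hence notify_policy is obligatory.

Obligatory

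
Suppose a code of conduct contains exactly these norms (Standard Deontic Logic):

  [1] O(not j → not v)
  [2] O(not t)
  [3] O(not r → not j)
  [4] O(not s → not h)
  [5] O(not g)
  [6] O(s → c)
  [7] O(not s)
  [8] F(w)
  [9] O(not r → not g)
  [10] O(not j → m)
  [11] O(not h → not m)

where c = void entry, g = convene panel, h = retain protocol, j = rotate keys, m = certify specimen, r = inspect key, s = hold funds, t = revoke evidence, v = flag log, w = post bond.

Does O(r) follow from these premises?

Yes

From premise 7 we have O(not s).
With premise 4, O(not s → not h), the K-axiom yields O(not h).
Premise 11 is O(not h → not m); since O(not h), deontic closure gives O(not m).
The contrapositive of premise 10 (O(not j → m)) is O(not m → j), and O(not m) is already established, so O(j).
Premise 3 is O(not r → not j); contrapositively O(j → r). Since O(j) holds, K gives O(r).
Premises 1, 2, 5, 6, 8, 9 do not contribute to this derivation.
So O(r) follows.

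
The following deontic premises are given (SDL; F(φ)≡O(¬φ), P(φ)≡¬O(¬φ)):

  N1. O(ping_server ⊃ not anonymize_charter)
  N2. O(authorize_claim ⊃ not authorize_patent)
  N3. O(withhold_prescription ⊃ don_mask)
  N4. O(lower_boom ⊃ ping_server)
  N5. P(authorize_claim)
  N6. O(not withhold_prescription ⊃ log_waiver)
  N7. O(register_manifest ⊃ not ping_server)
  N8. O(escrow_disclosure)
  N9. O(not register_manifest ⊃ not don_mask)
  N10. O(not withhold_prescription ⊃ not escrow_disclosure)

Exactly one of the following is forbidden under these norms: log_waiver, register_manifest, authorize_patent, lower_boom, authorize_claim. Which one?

lower_boom

Premise 8 gives O(escrow_disclosure).
Premise 10 is O(not withhold_prescription ⊃ not escrow_disclosure); contrapositively O(escrow_disclosure ⊃ withhold_prescription). Since O(escrow_disclosure) holds, K gives O(withhold_prescription).
Applying K to premise 3 (O(withhold_prescription ⊃ don_mask)) and O(withhold_prescription) yields O(don_mask).
The contrapositive of premise 9 (O(not register_manifest ⊃ not don_mask)) is O(don_mask ⊃ register_manifest), and O(don_mask) is already established, so O(register_manifest).
From O(register_manifest) and premise 7, O(register_manifest ⊃ not ping_server), we obtain O(not ping_server).
Premise 4 is O(lower_boom ⊃ ping_server); contrapositively O(not ping_server ⊃ not lower_boom). Since O(not ping_server) holds, K gives O(not lower_boom).
So O(not lower_boom) holds, i.e. lower_boom is forbidden. None of the other listed options is forbidden under the premises.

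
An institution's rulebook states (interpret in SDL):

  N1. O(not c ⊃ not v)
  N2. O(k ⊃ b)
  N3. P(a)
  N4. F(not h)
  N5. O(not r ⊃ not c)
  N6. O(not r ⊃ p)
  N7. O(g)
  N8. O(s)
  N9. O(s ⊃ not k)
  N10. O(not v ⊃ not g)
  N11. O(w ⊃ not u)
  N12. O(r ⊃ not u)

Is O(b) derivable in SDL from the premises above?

Premise 2 is O(k ⊃ b), but O(k) is not derivable from the premises, so it does not yield O(b).
No other premise forces O(b). An ideal world satisfying every premise can still have b false, so O(b) is not derivable.

No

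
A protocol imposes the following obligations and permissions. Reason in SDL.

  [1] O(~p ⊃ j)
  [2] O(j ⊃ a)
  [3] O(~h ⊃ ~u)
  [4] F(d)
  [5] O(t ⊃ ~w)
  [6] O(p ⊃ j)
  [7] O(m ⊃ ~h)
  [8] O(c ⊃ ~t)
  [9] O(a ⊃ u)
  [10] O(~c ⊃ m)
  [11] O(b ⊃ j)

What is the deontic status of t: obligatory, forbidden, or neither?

Forbidden

Premises 6 and 1 cover both cases: O(p ⊃ j) and O(~p ⊃ j). Since p ∨ ~p is a tautology, O(j) follows.
With premise 2, O(j ⊃ a), the K-axiom yields O(a).
Applying K to premise 9 (O(a ⊃ u)) and O(a) yields O(u).
The contrapositive of premise 3 (O(~h ⊃ ~u)) is O(u ⊃ h), and O(u) is already established, so O(h).
The contrapositive of premise 7 (O(m ⊃ ~h)) is O(h ⊃ ~m), and O(h) is already established, so O(~m).
The contrapositive of premise 10 (O(~c ⊃ m)) is O(~m ⊃ c), and O(~m) is already established, so O(c).
Applying K to premise 8 (O(c ⊃ ~t)) and O(c) yields O(~t).
Premises 4, 5, 11 do not contribute to this derivation.
Thus O(~t), which is F(t): t is forbidden.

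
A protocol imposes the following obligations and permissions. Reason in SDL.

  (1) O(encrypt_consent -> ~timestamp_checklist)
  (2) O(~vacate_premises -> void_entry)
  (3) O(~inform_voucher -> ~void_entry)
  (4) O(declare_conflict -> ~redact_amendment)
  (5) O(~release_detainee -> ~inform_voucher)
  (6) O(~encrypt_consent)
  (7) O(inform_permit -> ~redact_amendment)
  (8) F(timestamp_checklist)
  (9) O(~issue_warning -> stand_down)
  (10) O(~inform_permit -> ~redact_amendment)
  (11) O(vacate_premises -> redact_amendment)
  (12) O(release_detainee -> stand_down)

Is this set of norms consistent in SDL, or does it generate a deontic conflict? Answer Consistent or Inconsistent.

Consistent

Premise 1 is O(encrypt_consent -> ~timestamp_checklist); even if O(~timestamp_checklist) held, inferring O(encrypt_consent) would be affirming the consequent — invalid.
So O(encrypt_consent) is not derivable, and the apparent clash with O(~encrypt_consent) does not arise.
A world satisfying every obligation exists (e.g. declare_conflict=false, encrypt_consent=false, inform_permit=false, inform_voucher=true, issue_warning=false, redact_amendment=false, release_detainee=true, stand_down=true, timestamp_checklist=false, vacate_premises=false, void_entry=true); no atom is both obligatory and forbidden, so the set is consistent.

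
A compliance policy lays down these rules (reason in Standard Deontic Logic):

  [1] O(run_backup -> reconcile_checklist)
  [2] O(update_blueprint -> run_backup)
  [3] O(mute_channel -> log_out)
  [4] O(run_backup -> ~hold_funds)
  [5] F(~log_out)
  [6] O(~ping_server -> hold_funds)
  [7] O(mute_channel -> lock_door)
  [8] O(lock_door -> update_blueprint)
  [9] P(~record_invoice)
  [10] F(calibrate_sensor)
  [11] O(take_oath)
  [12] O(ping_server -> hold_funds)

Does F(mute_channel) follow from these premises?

Yes

By case analysis on ~ping_server: premise 6 gives O(~ping_server -> hold_funds) and premise 12 gives O(ping_server -> hold_funds), so O(hold_funds) either way.
The contrapositive of premise 4 (O(run_backup -> ~hold_funds)) is O(hold_funds -> ~run_backup), and O(hold_funds) is already established, so O(~run_backup).
Premise 2, O(update_blueprint -> run_backup), contraposes to O(~run_backup -> ~update_blueprint); with O(~run_backup) we get O(~update_blueprint).
Premise 8 is O(lock_door -> update_blueprint); contrapositively O(~update_blueprint -> ~lock_door). Since O(~update_blueprint) holds, K gives O(~lock_door).
The contrapositive of premise 7 (O(mute_channel -> lock_door)) is O(~lock_door -> ~mute_channel), and O(~lock_door) is already established, so O(~mute_channel).
Premises 1, 3, 5, 9, 10, 11 do not contribute to this derivation.
So O(~mute_channel) holds, i.e. F(mute_channel). The claim follows.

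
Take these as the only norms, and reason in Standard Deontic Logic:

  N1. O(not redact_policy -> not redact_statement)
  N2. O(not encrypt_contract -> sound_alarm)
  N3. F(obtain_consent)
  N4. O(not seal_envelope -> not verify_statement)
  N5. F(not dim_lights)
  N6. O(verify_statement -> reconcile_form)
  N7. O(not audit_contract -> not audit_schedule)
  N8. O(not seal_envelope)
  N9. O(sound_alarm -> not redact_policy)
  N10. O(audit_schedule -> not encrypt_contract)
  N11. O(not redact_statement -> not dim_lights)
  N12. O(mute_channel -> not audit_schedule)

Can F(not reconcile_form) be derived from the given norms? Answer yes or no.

Premise 6 is O(verify_statement -> reconcile_form), but O(verify_statement) is not derivable from the premises, so it does not yield O(reconcile_form).
No other premise forces O(reconcile_form). An ideal world satisfying every premise can still have not reconcile_form true, so F(not reconcile_form) is not derivable.

No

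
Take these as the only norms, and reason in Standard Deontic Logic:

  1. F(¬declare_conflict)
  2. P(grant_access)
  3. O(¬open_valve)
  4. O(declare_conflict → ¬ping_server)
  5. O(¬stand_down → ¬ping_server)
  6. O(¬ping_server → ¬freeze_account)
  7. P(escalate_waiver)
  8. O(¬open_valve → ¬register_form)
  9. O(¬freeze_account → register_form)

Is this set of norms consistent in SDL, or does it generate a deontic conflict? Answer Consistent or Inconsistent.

Premise 1, F(¬declare_conflict), is equivalent to O(declare_conflict).
From O(declare_conflict) and premise 4, O(declare_conflict → ¬ping_server), we obtain O(¬ping_server).
With premise 6, O(¬ping_server → ¬freeze_account), the K-axiom yields O(¬freeze_account).
Applying K to premise 9 (O(¬freeze_account → register_form)) and O(¬freeze_account) yields O(register_form).
The contrapositive of premise 8 (O(¬open_valve → ¬register_form)) is O(register_form → open_valve), and O(register_form) is already established, so O(open_valve).
However, premise 3 gives O(¬open_valve).
We now have both O(open_valve) and O(¬open_valve) — open_valve is simultaneously obligatory and forbidden, violating the D-axiom.

Inconsistent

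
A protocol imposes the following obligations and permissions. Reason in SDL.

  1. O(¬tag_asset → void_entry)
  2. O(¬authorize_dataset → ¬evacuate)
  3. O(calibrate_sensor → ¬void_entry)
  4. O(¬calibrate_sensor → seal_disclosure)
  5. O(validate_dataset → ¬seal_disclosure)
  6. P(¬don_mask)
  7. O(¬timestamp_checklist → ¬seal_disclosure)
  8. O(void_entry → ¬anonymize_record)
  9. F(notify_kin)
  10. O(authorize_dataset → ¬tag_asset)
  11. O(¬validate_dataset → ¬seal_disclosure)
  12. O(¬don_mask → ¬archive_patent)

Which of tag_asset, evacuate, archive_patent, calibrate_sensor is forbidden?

Premises 11 and 5 cover both cases: O(¬validate_dataset → ¬seal_disclosure) and O(validate_dataset → ¬seal_disclosure). Since ¬validate_dataset ∨ validate_dataset is a tautology, O(¬seal_disclosure) follows.
Premise 4 is O(¬calibrate_sensor → seal_disclosure); contrapositively O(¬seal_disclosure → calibrate_sensor). Since O(¬seal_disclosure) holds, K gives O(calibrate_sensor).
With premise 3, O(calibrate_sensor → ¬void_entry), the K-axiom yields O(¬void_entry).
Premise 1 is O(¬tag_asset → void_entry); contrapositively O(¬void_entry → tag_asset). Since O(¬void_entry) holds, K gives O(tag_asset).
Premise 10, O(authorize_dataset → ¬tag_asset), contraposes to O(tag_asset → ¬authorize_dataset); with O(tag_asset) we get O(¬authorize_dataset).
From O(¬authorize_dataset) and premise 2, O(¬authorize_dataset → ¬evacuate), we obtain O(¬evacuate).
So O(¬evacuate) holds, i.e. evacuate is forbidden. None of the other listed options is forbidden under the premises.

evacuate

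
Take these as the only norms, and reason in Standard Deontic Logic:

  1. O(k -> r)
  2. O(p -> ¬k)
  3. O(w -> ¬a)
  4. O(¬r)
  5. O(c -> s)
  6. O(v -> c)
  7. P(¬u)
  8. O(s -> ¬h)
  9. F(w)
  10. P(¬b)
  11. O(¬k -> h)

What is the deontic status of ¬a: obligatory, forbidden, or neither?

Premise 3 is O(w -> ¬a), but O(w) is not derivable from the premises, so it does not yield O(¬a).
No premise or chain of K-axiom applications forces O(¬a), and none forces O(a). So ¬a is neither obligatory nor forbidden under these norms.

Neither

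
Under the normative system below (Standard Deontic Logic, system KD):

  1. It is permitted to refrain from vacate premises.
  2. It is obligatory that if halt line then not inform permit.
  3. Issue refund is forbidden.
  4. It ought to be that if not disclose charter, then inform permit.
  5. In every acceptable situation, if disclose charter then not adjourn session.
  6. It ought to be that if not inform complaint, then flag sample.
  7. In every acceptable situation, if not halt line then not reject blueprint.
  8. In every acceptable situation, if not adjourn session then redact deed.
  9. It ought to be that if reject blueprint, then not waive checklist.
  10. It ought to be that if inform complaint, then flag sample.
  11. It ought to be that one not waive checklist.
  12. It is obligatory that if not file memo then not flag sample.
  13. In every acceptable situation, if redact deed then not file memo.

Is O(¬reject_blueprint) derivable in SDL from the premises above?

Yes

Premises 10 and 6 cover both cases: O(inform_complaint → flag_sample) and O(¬inform_complaint → flag_sample). Since inform_complaint ∨ ¬inform_complaint is a tautology, O(flag_sample) follows.
Premise 12 is O(¬file_memo → ¬flag_sample); contrapositively O(flag_sample → file_memo). Since O(flag_sample) holds, K gives O(file_memo).
Premise 13, O(redact_deed → ¬file_memo), contraposes to O(file_memo → ¬redact_deed); with O(file_memo) we get O(¬redact_deed).
Premise 8 is O(¬adjourn_session → redact_deed); contrapositively O(¬redact_deed → adjourn_session). Since O(¬redact_deed) holds, K gives O(adjourn_session).
Premise 5 is O(disclose_charter → ¬adjourn_session); contrapositively O(adjourn_session → ¬disclose_charter). Since O(adjourn_session) holds, K gives O(¬disclose_charter).
From O(¬disclose_charter) and premise 4, O(¬disclose_charter → inform_permit), we obtain O(inform_permit).
The contrapositive of premise 2 (O(halt_line → ¬inform_permit)) is O(inform_permit → ¬halt_line), and O(inform_permit) is already established, so O(¬halt_line).
Premise 7 is O(¬halt_line → ¬reject_blueprint); since O(¬halt_line), deontic closure gives O(¬reject_blueprint).
Premises 1, 3, 9, 11 do not contribute to this derivation.
So O(¬reject_blueprint) follows.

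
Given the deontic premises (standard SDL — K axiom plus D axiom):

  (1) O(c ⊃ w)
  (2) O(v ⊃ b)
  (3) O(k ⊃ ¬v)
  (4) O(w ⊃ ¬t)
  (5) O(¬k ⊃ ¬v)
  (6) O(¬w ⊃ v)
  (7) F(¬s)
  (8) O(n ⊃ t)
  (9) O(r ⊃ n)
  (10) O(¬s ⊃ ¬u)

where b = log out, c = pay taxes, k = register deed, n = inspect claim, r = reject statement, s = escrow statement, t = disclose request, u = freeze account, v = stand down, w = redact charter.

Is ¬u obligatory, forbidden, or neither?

Premise 10 is O(¬s ⊃ ¬u), but O(¬s) is not derivable from the premises, so it does not yield O(¬u).
No premise or chain of K-axiom applications forces O(¬u), and none forces O(u). So ¬u is neither obligatory nor forbidden under these norms.

Neither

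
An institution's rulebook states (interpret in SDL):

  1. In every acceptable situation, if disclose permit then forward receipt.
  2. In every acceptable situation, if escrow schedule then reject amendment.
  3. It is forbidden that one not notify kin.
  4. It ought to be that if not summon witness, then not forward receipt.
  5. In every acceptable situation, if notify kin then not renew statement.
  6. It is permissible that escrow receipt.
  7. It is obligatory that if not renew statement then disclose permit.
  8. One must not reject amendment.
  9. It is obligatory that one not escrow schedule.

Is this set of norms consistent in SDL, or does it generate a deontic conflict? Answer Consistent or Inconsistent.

Premise 2 is O(escrow_schedule → reject_amendment), but O(escrow_schedule) is not derivable from the premises, so it does not yield O(reject_amendment).
So O(reject_amendment) is not derivable, and the apparent clash with O(¬reject_amendment) does not arise.
A world satisfying every obligation exists (e.g. disclose_permit=true, escrow_receipt=false, escrow_schedule=false, forward_receipt=true, notify_kin=true, reject_amendment=false, renew_statement=false, summon_witness=true); no atom is both obligatory and forbidden, so the set is consistent.

Consistent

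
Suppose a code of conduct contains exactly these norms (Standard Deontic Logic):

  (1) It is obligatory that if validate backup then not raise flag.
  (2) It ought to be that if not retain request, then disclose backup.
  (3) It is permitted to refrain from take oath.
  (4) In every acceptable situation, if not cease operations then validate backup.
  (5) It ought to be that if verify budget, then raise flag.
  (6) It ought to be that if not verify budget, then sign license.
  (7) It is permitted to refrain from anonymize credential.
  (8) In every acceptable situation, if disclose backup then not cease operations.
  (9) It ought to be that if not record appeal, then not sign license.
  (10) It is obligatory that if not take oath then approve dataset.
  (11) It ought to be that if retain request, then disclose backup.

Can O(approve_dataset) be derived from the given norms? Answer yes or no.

No

Premise 10 is O(¬take_oath → approve_dataset), but O(¬take_oath) is not derivable from the premises (the permission P(¬take_oath) asserts only ¬O(take_oath), not O(¬take_oath)), so it does not yield O(approve_dataset).
No other premise forces O(approve_dataset). An ideal world satisfying every premise can still have approve_dataset false, so O(approve_dataset) is not derivable.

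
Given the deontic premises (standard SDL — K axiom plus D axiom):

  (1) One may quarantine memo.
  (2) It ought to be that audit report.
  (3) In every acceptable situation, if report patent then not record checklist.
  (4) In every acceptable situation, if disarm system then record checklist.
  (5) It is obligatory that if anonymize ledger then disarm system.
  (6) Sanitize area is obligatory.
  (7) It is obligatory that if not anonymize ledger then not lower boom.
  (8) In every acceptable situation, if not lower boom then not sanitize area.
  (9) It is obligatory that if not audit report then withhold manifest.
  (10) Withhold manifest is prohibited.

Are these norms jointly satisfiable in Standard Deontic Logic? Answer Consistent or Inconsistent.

Consistent

Premise 9 is O(¬audit_report → withhold_manifest), but O(¬audit_report) is not derivable from the premises, so it does not yield O(withhold_manifest).
So O(withhold_manifest) is not derivable, and the apparent clash with O(¬withhold_manifest) does not arise.
A world satisfying every obligation exists (e.g. anonymize_ledger=true, audit_report=true, disarm_system=true, lower_boom=true, quarantine_memo=false, record_checklist=true, report_patent=false, sanitize_area=true, withhold_manifest=false); no atom is both obligatory and forbidden, so the set is consistent.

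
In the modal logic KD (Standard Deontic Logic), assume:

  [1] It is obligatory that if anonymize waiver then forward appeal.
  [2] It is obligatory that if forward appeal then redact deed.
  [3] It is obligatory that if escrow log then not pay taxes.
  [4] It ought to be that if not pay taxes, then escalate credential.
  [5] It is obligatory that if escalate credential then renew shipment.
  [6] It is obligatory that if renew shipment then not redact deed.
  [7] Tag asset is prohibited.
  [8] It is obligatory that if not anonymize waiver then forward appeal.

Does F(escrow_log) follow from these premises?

Yes

Premises 8 and 1 cover both cases: O(¬anonymize_waiver → forward_appeal) and O(anonymize_waiver → forward_appeal). Since ¬anonymize_waiver ∨ anonymize_waiver is a tautology, O(forward_appeal) follows.
With premise 2, O(forward_appeal → redact_deed), the K-axiom yields O(redact_deed).
The contrapositive of premise 6 (O(renew_shipment → ¬redact_deed)) is O(redact_deed → ¬renew_shipment), and O(redact_deed) is already established, so O(¬renew_shipment).
Premise 5 is O(escalate_credential → renew_shipment); contrapositively O(¬renew_shipment → ¬escalate_credential). Since O(¬renew_shipment) holds, K gives O(¬escalate_credential).
Premise 4 is O(¬pay_taxes → escalate_credential); contrapositively O(¬escalate_credential → pay_taxes). Since O(¬escalate_credential) holds, K gives O(pay_taxes).
Premise 3, O(escrow_log → ¬pay_taxes), contraposes to O(pay_taxes → ¬escrow_log); with O(pay_taxes) we get O(¬escrow_log).
Premise 7 does not contribute to this derivation.
So O(¬escrow_log) holds, i.e. F(escrow_log). The claim follows.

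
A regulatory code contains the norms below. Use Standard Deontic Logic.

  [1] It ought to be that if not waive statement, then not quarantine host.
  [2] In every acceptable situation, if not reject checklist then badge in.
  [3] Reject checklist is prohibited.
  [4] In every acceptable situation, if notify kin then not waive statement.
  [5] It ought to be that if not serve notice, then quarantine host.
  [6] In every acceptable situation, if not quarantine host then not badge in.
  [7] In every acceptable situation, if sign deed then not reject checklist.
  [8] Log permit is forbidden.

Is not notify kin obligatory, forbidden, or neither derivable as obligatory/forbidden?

Premise 3, F(reject_checklist), is equivalent to O(¬reject_checklist).
Premise 2 is O(¬reject_checklist → badge_in); since O(¬reject_checklist), deontic closure gives O(badge_in).
Premise 6, O(¬quarantine_host → ¬badge_in), contraposes to O(badge_in → quarantine_host); with O(badge_in) we get O(quarantine_host).
The contrapositive of premise 1 (O(¬waive_statement → ¬quarantine_host)) is O(quarantine_host → waive_statement), and O(quarantine_host) is already established, so O(waive_statement).
Premise 4 is O(notify_kin → ¬waive_statement); contrapositively O(waive_statement → ¬notify_kin). Since O(waive_statement) holds, K gives O(¬notify_kin).
Premises 5, 7, 8 do not contribute to this derivation.
Hence ¬notify_kin is obligatory.

Obligatory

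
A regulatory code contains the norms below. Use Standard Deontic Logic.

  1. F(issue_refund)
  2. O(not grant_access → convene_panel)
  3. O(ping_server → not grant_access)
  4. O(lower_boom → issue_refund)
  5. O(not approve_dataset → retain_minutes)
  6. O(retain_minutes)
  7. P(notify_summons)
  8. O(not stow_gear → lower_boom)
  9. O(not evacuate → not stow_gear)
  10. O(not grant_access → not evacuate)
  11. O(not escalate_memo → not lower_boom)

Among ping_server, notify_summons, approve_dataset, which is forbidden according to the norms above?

ping_server

Premise 1, F(issue_refund), is equivalent to O(not issue_refund).
The contrapositive of premise 4 (O(lower_boom → issue_refund)) is O(not issue_refund → not lower_boom), and O(not issue_refund) is already established, so O(not lower_boom).
Premise 8, O(not stow_gear → lower_boom), contraposes to O(not lower_boom → stow_gear); with O(not lower_boom) we get O(stow_gear).
The contrapositive of premise 9 (O(not evacuate → not stow_gear)) is O(stow_gear → evacuate), and O(stow_gear) is already established, so O(evacuate).
The contrapositive of premise 10 (O(not grant_access → not evacuate)) is O(evacuate → grant_access), and O(evacuate) is already established, so O(grant_access).
Premise 3, O(ping_server → not grant_access), contraposes to O(grant_access → not ping_server); with O(grant_access) we get O(not ping_server).
So O(not ping_server) holds, i.e. ping_server is forbidden. None of the other listed options is forbidden under the premises.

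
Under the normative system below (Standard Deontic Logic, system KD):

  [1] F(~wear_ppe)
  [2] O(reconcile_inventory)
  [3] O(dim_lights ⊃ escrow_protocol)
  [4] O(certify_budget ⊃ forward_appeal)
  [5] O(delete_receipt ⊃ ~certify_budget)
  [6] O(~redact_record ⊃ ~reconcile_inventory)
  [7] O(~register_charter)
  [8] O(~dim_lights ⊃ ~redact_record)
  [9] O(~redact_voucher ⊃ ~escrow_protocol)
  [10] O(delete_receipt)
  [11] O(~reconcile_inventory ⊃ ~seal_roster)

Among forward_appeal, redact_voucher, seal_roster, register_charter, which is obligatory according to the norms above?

redact_voucher

Premise 2 states O(reconcile_inventory) outright.
Premise 6 is O(~redact_record ⊃ ~reconcile_inventory); contrapositively O(reconcile_inventory ⊃ redact_record). Since O(reconcile_inventory) holds, K gives O(redact_record).
The contrapositive of premise 8 (O(~dim_lights ⊃ ~redact_record)) is O(redact_record ⊃ dim_lights), and O(redact_record) is already established, so O(dim_lights).
From O(dim_lights) and premise 3, O(dim_lights ⊃ escrow_protocol), we obtain O(escrow_protocol).
Premise 9, O(~redact_voucher ⊃ ~escrow_protocol), contraposes to O(escrow_protocol ⊃ redact_voucher); with O(escrow_protocol) we get O(redact_voucher).
So O(redact_voucher) holds — redact_voucher is obligatory. None of the other listed options is made obligatory by any chain of premises.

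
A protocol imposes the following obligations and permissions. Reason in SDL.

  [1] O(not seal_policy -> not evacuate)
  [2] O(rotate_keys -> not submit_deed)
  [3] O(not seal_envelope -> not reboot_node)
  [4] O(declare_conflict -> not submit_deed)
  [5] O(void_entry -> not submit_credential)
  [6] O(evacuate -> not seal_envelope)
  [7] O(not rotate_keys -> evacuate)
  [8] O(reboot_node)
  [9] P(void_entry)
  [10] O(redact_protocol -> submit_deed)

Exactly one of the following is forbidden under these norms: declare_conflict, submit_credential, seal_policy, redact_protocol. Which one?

Premise 8 gives O(reboot_node).
The contrapositive of premise 3 (O(not seal_envelope -> not reboot_node)) is O(reboot_node -> seal_envelope), and O(reboot_node) is already established, so O(seal_envelope).
Premise 6, O(evacuate -> not seal_envelope), contraposes to O(seal_envelope -> not evacuate); with O(seal_envelope) we get O(not evacuate).
Premise 7, O(not rotate_keys -> evacuate), contraposes to O(not evacuate -> rotate_keys); with O(not evacuate) we get O(rotate_keys).
Premise 2 is O(rotate_keys -> not submit_deed); since O(rotate_keys), deontic closure gives O(not submit_deed).
Premise 10 is O(redact_protocol -> submit_deed); contrapositively O(not submit_deed -> not redact_protocol). Since O(not submit_deed) holds, K gives O(not redact_protocol).
So O(not redact_protocol) holds, i.e. redact_protocol is forbidden. None of the other listed options is forbidden under the premises.

redact_protocol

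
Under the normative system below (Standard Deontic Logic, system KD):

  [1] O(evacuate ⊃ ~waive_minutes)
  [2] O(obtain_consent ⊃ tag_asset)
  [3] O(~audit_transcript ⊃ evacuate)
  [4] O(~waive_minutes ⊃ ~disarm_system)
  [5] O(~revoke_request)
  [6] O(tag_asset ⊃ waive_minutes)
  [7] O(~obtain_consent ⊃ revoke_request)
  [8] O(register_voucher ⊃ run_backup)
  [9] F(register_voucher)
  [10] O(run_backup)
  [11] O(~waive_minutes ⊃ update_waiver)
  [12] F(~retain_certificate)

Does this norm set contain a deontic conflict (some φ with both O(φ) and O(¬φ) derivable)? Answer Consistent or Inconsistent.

Consistent

Premise 8 is O(register_voucher ⊃ run_backup); even if O(run_backup) held, inferring O(register_voucher) would be affirming the consequent — invalid.
So O(register_voucher) is not derivable, and the apparent clash with O(~register_voucher) does not arise.
A world satisfying every obligation exists (e.g. audit_transcript=true, disarm_system=false, evacuate=false, obtain_consent=true, register_voucher=false, retain_certificate=true, revoke_request=false, run_backup=true, tag_asset=true, update_waiver=false, waive_minutes=true); no atom is both obligatory and forbidden, so the set is consistent.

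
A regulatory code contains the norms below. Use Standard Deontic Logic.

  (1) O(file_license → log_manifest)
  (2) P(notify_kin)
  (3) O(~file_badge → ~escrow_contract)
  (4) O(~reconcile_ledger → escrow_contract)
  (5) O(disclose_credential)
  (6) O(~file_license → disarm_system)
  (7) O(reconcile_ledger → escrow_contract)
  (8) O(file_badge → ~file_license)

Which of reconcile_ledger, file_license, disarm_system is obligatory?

disarm_system

By case analysis on reconcile_ledger: premise 7 gives O(reconcile_ledger → escrow_contract) and premise 4 gives O(~reconcile_ledger → escrow_contract), so O(escrow_contract) either way.
The contrapositive of premise 3 (O(~file_badge → ~escrow_contract)) is O(escrow_contract → file_badge), and O(escrow_contract) is already established, so O(file_badge).
Applying K to premise 8 (O(file_badge → ~file_license)) and O(file_badge) yields O(~file_license).
Premise 6 is O(~file_license → disarm_system); since O(~file_license), deontic closure gives O(disarm_system).
So O(disarm_system) holds — disarm_system is obligatory. None of the other listed options is made obligatory by any chain of premises.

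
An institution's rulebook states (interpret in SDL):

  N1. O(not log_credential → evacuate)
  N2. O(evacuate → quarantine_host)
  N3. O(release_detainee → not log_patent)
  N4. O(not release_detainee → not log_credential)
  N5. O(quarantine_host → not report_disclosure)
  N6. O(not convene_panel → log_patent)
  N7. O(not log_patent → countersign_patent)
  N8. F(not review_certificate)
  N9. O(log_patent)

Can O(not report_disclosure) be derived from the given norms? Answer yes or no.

Yes

From premise 9 we have O(log_patent).
Premise 3 is O(release_detainee → not log_patent); contrapositively O(log_patent → not release_detainee). Since O(log_patent) holds, K gives O(not release_detainee).
From O(not release_detainee) and premise 4, O(not release_detainee → not log_credential), we obtain O(not log_credential).
With premise 1, O(not log_credential → evacuate), the K-axiom yields O(evacuate).
With premise 2, O(evacuate → quarantine_host), the K-axiom yields O(quarantine_host).
Premise 5 is O(quarantine_host → not report_disclosure); since O(quarantine_host), deontic closure gives O(not report_disclosure).
Premises 6, 7, 8 do not contribute to this derivation.
So O(not report_disclosure) follows.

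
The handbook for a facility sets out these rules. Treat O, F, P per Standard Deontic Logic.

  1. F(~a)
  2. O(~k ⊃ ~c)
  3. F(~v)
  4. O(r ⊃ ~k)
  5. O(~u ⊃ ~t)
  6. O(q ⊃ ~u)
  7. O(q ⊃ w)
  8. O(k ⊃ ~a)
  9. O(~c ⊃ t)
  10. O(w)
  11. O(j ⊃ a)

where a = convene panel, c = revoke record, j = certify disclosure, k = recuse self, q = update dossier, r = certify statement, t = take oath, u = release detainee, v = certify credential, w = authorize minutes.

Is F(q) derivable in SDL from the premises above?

Yes

Premise 1, F(~a), is equivalent to O(a).
Premise 8, O(k ⊃ ~a), contraposes to O(a ⊃ ~k); with O(a) we get O(~k).
Applying K to premise 2 (O(~k ⊃ ~c)) and O(~k) yields O(~c).
With premise 9, O(~c ⊃ t), the K-axiom yields O(t).
The contrapositive of premise 5 (O(~u ⊃ ~t)) is O(t ⊃ u), and O(t) is already established, so O(u).
Premise 6, O(q ⊃ ~u), contraposes to O(u ⊃ ~q); with O(u) we get O(~q).
Premises 3, 4, 7, 10, 11 do not contribute to this derivation.
So O(~q) holds, i.e. F(q). The claim follows.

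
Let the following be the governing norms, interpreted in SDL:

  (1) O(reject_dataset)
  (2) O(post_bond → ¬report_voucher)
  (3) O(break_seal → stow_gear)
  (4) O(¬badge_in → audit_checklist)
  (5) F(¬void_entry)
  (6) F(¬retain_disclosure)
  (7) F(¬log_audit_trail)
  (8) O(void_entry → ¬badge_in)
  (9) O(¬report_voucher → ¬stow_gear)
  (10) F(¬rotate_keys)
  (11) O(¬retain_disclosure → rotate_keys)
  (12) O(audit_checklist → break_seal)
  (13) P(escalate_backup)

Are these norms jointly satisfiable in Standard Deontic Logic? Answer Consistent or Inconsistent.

Consistent

Premise 11 is O(¬retain_disclosure → rotate_keys); even if O(rotate_keys) held, inferring O(¬retain_disclosure) would be affirming the consequent — invalid.
So O(¬retain_disclosure) is not derivable, and the apparent clash with O(retain_disclosure) does not arise.
A world satisfying every obligation exists (e.g. audit_checklist=true, badge_in=false, break_seal=true, escalate_backup=false, log_audit_trail=true, post_bond=false, reject_dataset=true, report_voucher=true, retain_disclosure=true, rotate_keys=true, stow_gear=true, void_entry=true); no atom is both obligatory and forbidden, so the set is consistent.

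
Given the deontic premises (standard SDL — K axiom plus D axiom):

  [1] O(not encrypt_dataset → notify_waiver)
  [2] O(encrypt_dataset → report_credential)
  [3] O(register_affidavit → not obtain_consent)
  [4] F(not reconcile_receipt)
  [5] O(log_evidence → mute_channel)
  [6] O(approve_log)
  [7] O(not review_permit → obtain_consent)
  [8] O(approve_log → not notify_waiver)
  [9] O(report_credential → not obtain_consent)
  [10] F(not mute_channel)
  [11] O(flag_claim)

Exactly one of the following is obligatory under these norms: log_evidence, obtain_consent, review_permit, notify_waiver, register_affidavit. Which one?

review_permit

Premise 6 gives O(approve_log).
Premise 8 is O(approve_log → not notify_waiver); since O(approve_log), deontic closure gives O(not notify_waiver).
Premise 1, O(not encrypt_dataset → notify_waiver), contraposes to O(not notify_waiver → encrypt_dataset); with O(not notify_waiver) we get O(encrypt_dataset).
Applying K to premise 2 (O(encrypt_dataset → report_credential)) and O(encrypt_dataset) yields O(report_credential).
From O(report_credential) and premise 9, O(report_credential → not obtain_consent), we obtain O(not obtain_consent).
Premise 7 is O(not review_permit → obtain_consent); contrapositively O(not obtain_consent → review_permit). Since O(not obtain_consent) holds, K gives O(review_permit).
So O(review_permit) holds — review_permit is obligatory. None of the other listed options is made obligatory by any chain of premises.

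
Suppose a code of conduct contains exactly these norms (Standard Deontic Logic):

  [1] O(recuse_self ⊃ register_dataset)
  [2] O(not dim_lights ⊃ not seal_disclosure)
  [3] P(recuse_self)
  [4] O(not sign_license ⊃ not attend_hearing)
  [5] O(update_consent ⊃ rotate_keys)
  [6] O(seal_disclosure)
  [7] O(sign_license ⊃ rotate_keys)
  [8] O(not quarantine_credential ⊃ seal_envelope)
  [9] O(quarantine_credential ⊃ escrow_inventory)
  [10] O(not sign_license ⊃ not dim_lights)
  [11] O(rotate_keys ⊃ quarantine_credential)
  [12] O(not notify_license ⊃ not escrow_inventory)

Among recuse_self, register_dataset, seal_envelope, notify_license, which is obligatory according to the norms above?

Premise 6 gives O(seal_disclosure).
Premise 2, O(not dim_lights ⊃ not seal_disclosure), contraposes to O(seal_disclosure ⊃ dim_lights); with O(seal_disclosure) we get O(dim_lights).
Premise 10, O(not sign_license ⊃ not dim_lights), contraposes to O(dim_lights ⊃ sign_license); with O(dim_lights) we get O(sign_license).
Premise 7 is O(sign_license ⊃ rotate_keys); since O(sign_license), deontic closure gives O(rotate_keys).
With premise 11, O(rotate_keys ⊃ quarantine_credential), the K-axiom yields O(quarantine_credential).
Applying K to premise 9 (O(quarantine_credential ⊃ escrow_inventory)) and O(quarantine_credential) yields O(escrow_inventory).
Premise 12, O(not notify_license ⊃ not escrow_inventory), contraposes to O(escrow_inventory ⊃ notify_license); with O(escrow_inventory) we get O(notify_license).
So O(notify_license) holds — notify_license is obligatory. None of the other listed options is made obligatory by any chain of premises.

notify_license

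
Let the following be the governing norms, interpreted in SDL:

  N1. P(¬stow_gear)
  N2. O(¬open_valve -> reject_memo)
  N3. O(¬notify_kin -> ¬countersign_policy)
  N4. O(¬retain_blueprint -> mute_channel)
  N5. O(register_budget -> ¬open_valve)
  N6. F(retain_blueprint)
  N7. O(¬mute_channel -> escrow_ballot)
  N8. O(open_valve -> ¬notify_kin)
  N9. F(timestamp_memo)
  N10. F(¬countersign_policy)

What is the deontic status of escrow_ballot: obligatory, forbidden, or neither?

Neither

Premise 7 is O(¬mute_channel -> escrow_ballot), but O(¬mute_channel) is not derivable from the premises, so it does not yield O(escrow_ballot).
No premise or chain of K-axiom applications forces O(escrow_ballot), and none forces O(¬escrow_ballot). So escrow_ballot is neither obligatory nor forbidden under these norms.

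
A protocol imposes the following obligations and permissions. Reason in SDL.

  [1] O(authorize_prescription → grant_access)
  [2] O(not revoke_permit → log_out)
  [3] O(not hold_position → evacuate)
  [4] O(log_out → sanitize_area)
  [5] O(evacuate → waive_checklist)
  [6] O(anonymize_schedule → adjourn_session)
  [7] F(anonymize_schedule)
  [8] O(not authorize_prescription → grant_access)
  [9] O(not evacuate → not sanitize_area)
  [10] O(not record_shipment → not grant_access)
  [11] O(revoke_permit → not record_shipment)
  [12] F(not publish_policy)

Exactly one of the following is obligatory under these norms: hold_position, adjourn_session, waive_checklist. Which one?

Premises 1 and 8 are O(authorize_prescription → grant_access) and O(not authorize_prescription → grant_access); every ideal world satisfies authorize_prescription or not authorize_prescription, so in either case grant_access holds — hence O(grant_access).
Premise 10 is O(not record_shipment → not grant_access); contrapositively O(grant_access → record_shipment). Since O(grant_access) holds, K gives O(record_shipment).
Premise 11 is O(revoke_permit → not record_shipment); contrapositively O(record_shipment → not revoke_permit). Since O(record_shipment) holds, K gives O(not revoke_permit).
With premise 2, O(not revoke_permit → log_out), the K-axiom yields O(log_out).
Applying K to premise 4 (O(log_out → sanitize_area)) and O(log_out) yields O(sanitize_area).
Premise 9 is O(not evacuate → not sanitize_area); contrapositively O(sanitize_area → evacuate). Since O(sanitize_area) holds, K gives O(evacuate).
With premise 5, O(evacuate → waive_checklist), the K-axiom yields O(waive_checklist).
So O(waive_checklist) holds — waive_checklist is obligatory. None of the other listed options is made obligatory by any chain of premises.

waive_checklist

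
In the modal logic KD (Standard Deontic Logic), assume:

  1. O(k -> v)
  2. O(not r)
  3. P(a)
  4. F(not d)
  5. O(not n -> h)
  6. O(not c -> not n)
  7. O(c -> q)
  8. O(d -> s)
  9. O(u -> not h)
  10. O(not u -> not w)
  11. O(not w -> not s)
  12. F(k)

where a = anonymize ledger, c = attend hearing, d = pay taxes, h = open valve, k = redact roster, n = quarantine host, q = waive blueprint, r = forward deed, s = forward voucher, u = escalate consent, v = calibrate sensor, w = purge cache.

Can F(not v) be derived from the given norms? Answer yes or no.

No

Premise 1 is O(k -> v), but O(k) is not derivable from the premises, so it does not yield O(v).
No other premise forces O(v). An ideal world satisfying every premise can still have not v true, so F(not v) is not derivable.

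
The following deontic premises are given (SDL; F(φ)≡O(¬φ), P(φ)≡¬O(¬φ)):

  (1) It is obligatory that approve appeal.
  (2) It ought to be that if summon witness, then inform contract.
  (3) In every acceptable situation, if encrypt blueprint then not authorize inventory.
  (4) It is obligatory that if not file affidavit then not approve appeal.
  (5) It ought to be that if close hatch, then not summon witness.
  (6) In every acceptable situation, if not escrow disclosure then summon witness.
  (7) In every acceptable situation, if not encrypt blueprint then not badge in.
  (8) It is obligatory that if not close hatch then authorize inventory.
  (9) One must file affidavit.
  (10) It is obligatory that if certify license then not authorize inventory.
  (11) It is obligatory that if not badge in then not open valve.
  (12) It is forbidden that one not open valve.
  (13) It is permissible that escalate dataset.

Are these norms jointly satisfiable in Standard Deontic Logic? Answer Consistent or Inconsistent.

Consistent

Premise 4 is O(¬file_affidavit → ¬approve_appeal), but O(¬file_affidavit) is not derivable from the premises, so it does not yield O(¬approve_appeal).
So O(¬approve_appeal) is not derivable, and the apparent clash with O(approve_appeal) does not arise.
A world satisfying every obligation exists (e.g. approve_appeal=true, authorize_inventory=false, badge_in=true, certify_license=false, close_hatch=true, encrypt_blueprint=true, escalate_dataset=false, escrow_disclosure=true, file_affidavit=true, inform_contract=false, open_valve=true, summon_witness=false); no atom is both obligatory and forbidden, so the set is consistent.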